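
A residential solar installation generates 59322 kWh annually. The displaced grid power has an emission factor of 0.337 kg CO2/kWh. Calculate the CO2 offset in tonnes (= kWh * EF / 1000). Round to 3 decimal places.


CO2 offset in kg = generation * emission_factor
CO2 offset = 59322 * 0.337 = 19991.51 kg
Convert to tonnes:
  CO2 offset = 19991.51 / 1000 = 19.992 tonnes

19.992


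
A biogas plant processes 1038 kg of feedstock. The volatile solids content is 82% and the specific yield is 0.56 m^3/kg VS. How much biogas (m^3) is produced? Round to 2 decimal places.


Compute volatile solids:
  VS = mass * VS_fraction = 1038 * 0.82 = 851.16 kg
Calculate biogas volume:
  Biogas = VS * specific_yield = 851.16 * 0.56
  Biogas = 476.65 m^3

476.65


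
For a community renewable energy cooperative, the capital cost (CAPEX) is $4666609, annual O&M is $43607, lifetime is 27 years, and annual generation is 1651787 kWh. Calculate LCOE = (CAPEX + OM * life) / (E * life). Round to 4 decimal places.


Total cost = CAPEX + OM * lifetime = 4666609 + 43607 * 27 = 4666609 + 1177389 = 5843998
Total generation = annual * lifetime = 1651787 * 27 = 44598249 kWh
LCOE = 5843998 / 44598249
LCOE = 0.1310 $/kWh

0.1310


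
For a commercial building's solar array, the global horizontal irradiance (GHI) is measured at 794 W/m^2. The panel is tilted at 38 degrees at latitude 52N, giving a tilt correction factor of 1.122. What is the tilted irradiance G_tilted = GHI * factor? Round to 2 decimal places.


Identify the given values:
  GHI = 794 W/m^2, tilt correction factor = 1.122
Apply the formula G_tilted = GHI * factor:
  G_tilted = 794 * 1.122
  G_tilted = 890.87 W/m^2

890.87


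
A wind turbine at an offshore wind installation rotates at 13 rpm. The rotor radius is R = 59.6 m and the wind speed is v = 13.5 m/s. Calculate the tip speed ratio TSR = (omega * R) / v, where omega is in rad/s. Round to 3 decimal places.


Convert rotational speed to rad/s:
  omega = 13 * 2 * pi / 60 = 1.3614 rad/s
Compute tip speed:
  v_tip = omega * R = 1.3614 * 59.6 = 81.137 m/s
Tip speed ratio:
  TSR = v_tip / v_wind = 81.137 / 13.5 = 6.010

6.010


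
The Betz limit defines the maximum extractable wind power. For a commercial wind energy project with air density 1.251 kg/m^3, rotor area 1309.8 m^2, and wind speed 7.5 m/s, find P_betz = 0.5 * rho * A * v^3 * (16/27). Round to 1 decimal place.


The Betz coefficient Cp_max = 16/27 = 0.5926
v^3 = 7.5^3 = 421.875
P_betz = 0.5 * rho * A * v^3 * Cp_max
P_betz = 0.5 * 1.251 * 1309.8 * 421.875 * 0.5926
P_betz = 204820.0 W

204820.0


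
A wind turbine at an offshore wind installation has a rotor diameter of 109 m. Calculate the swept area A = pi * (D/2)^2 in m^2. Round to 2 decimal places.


Compute the rotor radius:
  r = D / 2 = 109 / 2 = 54.5 m
Calculate swept area:
  A = pi * r^2 = pi * 54.5^2
  A = 9331.32 m^2

9331.32


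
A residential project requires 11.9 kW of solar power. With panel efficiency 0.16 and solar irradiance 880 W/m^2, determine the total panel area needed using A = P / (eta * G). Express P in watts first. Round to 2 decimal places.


Convert target power to watts: P = 11.9 * 1000 = 11900.0 W
Compute denominator: eta * G = 0.16 * 880 = 140.8
Required area A = P / (eta * G) = 11900.0 / 140.8
A = 84.52 m^2

84.52


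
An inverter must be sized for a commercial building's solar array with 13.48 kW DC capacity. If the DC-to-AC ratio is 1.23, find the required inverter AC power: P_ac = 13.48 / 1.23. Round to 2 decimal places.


The inverter AC capacity is determined by the DC/AC ratio.
Given: P_dc = 13.48 kW, DC/AC ratio = 1.23
P_ac = P_dc / ratio = 13.48 / 1.23
P_ac = 10.96 kW

10.96


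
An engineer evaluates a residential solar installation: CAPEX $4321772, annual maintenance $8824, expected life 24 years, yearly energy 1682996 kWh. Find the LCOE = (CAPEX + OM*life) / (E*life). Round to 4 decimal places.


Total cost = CAPEX + OM * lifetime = 4321772 + 8824 * 24 = 4321772 + 211776 = 4533548
Total generation = annual * lifetime = 1682996 * 24 = 40391904 kWh
LCOE = 4533548 / 40391904
LCOE = 0.1122 $/kWh

0.1122


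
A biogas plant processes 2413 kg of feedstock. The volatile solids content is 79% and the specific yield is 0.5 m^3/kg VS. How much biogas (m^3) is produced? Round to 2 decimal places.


Compute volatile solids:
  VS = mass * VS_fraction = 2413 * 0.79 = 1906.27 kg
Calculate biogas volume:
  Biogas = VS * specific_yield = 1906.27 * 0.5
  Biogas = 953.14 m^3

953.14


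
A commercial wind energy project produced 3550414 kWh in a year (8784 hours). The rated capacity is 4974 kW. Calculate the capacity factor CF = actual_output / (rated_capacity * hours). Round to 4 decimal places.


Capacity factor = actual output / maximum possible output
Maximum possible = rated * hours = 4974 * 8784 = 43691616 kWh
CF = 3550414 / 43691616
CF = 0.0813

0.0813


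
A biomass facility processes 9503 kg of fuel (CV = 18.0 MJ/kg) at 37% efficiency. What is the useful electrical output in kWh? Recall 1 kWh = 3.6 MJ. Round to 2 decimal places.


Total energy = mass * CV = 9503 * 18.0 = 171054.0 MJ
Useful energy = total * eta = 171054.0 * 0.37 = 63289.98 MJ
Convert to kWh: 63289.98 / 3.6
Useful energy = 17580.55 kWh

17580.55


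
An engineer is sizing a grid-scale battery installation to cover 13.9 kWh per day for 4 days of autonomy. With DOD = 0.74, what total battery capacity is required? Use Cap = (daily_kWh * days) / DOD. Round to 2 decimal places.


Total energy needed = daily * days = 13.9 * 4 = 55.6 kWh
Account for depth of discharge:
  Cap = total_energy / DOD = 55.6 / 0.74
  Cap = 75.14 kWh

75.14


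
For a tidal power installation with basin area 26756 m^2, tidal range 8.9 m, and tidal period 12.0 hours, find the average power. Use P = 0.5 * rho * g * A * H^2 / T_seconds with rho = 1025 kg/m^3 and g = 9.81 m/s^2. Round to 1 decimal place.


Convert period to seconds: T = 12.0 * 3600 = 43200.0 s
H^2 = 8.9^2 = 79.21
P = 0.5 * rho * g * A * H^2 / T
P = 0.5 * 1025 * 9.81 * 26756 * 79.21 / 43200.0
P = 246649.6 W

246649.6


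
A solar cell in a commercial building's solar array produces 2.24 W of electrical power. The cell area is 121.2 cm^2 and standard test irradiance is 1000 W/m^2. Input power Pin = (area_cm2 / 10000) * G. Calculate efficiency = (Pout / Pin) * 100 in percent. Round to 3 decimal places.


First compute the input power:
  Pin = area_cm2 / 10000 * G = 121.2 / 10000 * 1000 = 12.12 W
Then compute efficiency:
  Efficiency = (Pout / Pin) * 100 = (2.24 / 12.12) * 100
  Efficiency = 18.482%

18.482


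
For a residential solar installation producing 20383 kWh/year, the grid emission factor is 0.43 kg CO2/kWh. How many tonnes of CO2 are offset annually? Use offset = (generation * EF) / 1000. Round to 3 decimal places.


CO2 offset in kg = generation * emission_factor
CO2 offset = 20383 * 0.43 = 8764.69 kg
Convert to tonnes:
  CO2 offset = 8764.69 / 1000 = 8.765 tonnes

8.765


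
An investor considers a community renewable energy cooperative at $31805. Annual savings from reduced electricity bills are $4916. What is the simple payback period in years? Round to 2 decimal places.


Simple payback period = initial cost / annual savings
Payback = 31805 / 4916
Payback = 6.47 years

6.47


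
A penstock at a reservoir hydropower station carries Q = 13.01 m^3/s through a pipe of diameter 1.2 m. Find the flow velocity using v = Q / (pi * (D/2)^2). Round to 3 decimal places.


Compute pipe cross-sectional area:
  A = pi * (D/2)^2 = pi * (1.2/2)^2 = 1.131 m^2
Calculate velocity:
  v = Q / A = 13.01 / 1.131
  v = 11.503 m/s

11.503


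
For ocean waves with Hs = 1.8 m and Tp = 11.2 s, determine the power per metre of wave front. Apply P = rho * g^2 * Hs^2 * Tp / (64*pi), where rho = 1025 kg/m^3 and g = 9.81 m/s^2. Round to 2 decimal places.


Apply wave power formula:
  g^2 = 9.81^2 = 96.2361
  Hs^2 = 1.8^2 = 3.24
  Numerator = rho * g^2 * Hs^2 * Tp = 1025 * 96.2361 * 3.24 * 11.2 = 3579520.99
  Denominator = 64 * pi = 201.0619
  P = 3579520.99 / 201.0619 = 17803.08 W/m

17803.08


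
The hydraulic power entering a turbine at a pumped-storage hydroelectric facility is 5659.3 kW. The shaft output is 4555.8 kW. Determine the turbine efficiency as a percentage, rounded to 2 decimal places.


Turbine efficiency = (output power / input power) * 100
eta = (4555.8 / 5659.3) * 100
eta = 80.50%

80.50


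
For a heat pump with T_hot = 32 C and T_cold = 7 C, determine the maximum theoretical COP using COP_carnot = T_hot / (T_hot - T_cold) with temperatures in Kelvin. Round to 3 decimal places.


Convert to Kelvin:
  T_hot = 32 + 273.15 = 305.15 K
  T_cold = 7 + 273.15 = 280.15 K
Apply Carnot COP formula:
  COP = T_hot_K / (T_hot_K - T_cold_K) = 305.15 / 25.0
  COP = 12.206

12.206


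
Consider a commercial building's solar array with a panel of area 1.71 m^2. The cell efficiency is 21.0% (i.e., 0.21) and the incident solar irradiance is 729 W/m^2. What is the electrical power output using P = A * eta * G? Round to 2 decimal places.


Use the solar power formula P = A * eta * G.
Given: A = 1.71 m^2, eta = 0.21, G = 729 W/m^2
P = 1.71 * 0.21 * 729
P = 261.78 W

261.78


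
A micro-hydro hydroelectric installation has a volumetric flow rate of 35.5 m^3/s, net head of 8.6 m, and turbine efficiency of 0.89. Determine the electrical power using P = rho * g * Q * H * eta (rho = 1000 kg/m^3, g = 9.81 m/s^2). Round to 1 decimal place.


Apply the hydropower formula P = rho * g * Q * H * eta
rho * g = 1000 * 9.81 = 9810.0
P = 9810.0 * 35.5 * 8.6 * 0.89
P = 2665543.8 W

2665543.8


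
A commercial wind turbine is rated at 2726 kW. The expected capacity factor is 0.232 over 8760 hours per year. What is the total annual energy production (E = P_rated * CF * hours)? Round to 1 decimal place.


Annual energy = rated_kW * capacity_factor * hours_per_year
Given: P_rated = 2726 kW, CF = 0.232, hours = 8760
E = 2726 * 0.232 * 8760
E = 5540104.3 kWh

5540104.3


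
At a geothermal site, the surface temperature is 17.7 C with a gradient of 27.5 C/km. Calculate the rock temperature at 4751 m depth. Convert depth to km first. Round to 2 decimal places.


Convert depth to km: 4751 / 1000 = 4.751 km
Temperature increase = gradient * depth_km = 27.5 * 4.751 = 130.65 C
Temperature at depth = T_surface + delta_T = 17.7 + 130.65
T = 148.35 C

148.35


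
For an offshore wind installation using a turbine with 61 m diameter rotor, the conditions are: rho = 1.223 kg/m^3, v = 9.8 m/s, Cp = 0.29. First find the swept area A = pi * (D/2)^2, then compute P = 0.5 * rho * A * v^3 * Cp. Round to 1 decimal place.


Step 1 -- Compute swept area:
  A = pi * (D/2)^2 = pi * (61/2)^2 = 2922.47 m^2
Step 2 -- Apply wind power equation:
  P = 0.5 * rho * A * v^3 * Cp
  v^3 = 9.8^3 = 941.192
  P = 0.5 * 1.223 * 2922.47 * 941.192 * 0.29
  P = 487778.0 W

487778.0


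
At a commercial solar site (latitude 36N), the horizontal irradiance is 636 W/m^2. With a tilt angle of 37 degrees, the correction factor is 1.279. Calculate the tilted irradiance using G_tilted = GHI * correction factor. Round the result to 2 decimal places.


Identify the given values:
  GHI = 636 W/m^2, tilt correction factor = 1.279
Apply the formula G_tilted = GHI * factor:
  G_tilted = 636 * 1.279
  G_tilted = 813.44 W/m^2

813.44


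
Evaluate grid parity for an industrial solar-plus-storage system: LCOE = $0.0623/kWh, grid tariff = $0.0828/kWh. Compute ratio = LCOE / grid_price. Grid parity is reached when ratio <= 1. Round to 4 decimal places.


Compare LCOE to grid price:
  LCOE = $0.0623/kWh, Grid price = $0.0828/kWh
  Ratio = LCOE / grid_price = 0.0623 / 0.0828 = 0.7524
  Grid parity achieved (ratio <= 1)? yes

0.7524


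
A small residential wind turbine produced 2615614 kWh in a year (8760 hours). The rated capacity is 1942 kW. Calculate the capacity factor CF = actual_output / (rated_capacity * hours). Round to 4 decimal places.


Capacity factor = actual output / maximum possible output
Maximum possible = rated * hours = 1942 * 8760 = 17011920 kWh
CF = 2615614 / 17011920
CF = 0.1538

0.1538


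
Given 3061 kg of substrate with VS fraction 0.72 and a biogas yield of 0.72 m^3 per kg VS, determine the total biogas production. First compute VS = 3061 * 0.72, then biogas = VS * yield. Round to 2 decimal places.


Compute volatile solids:
  VS = mass * VS_fraction = 3061 * 0.72 = 2203.92 kg
Calculate biogas volume:
  Biogas = VS * specific_yield = 2203.92 * 0.72
  Biogas = 1586.82 m^3

1586.82


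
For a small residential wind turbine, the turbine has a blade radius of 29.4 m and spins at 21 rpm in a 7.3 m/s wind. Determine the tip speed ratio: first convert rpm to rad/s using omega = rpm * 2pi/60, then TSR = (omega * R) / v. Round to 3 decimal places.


Convert rotational speed to rad/s:
  omega = 21 * 2 * pi / 60 = 2.1991 rad/s
Compute tip speed:
  v_tip = omega * R = 2.1991 * 29.4 = 64.654 m/s
Tip speed ratio:
  TSR = v_tip / v_wind = 64.654 / 7.3 = 8.857

8.857


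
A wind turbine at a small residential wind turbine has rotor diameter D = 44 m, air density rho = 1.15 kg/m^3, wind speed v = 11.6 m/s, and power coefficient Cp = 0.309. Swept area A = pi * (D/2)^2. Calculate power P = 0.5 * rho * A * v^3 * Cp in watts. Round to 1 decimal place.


Step 1 -- Compute swept area:
  A = pi * (D/2)^2 = pi * (44/2)^2 = 1520.53 m^2
Step 2 -- Apply wind power equation:
  P = 0.5 * rho * A * v^3 * Cp
  v^3 = 11.6^3 = 1560.896
  P = 0.5 * 1.15 * 1520.53 * 1560.896 * 0.309
  P = 421692.2 W

421692.2


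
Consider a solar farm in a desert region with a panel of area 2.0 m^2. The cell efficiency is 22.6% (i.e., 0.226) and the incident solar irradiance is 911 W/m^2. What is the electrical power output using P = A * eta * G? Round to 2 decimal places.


Use the solar power formula P = A * eta * G.
Given: A = 2.0 m^2, eta = 0.226, G = 911 W/m^2
P = 2.0 * 0.226 * 911
P = 411.77 W

411.77


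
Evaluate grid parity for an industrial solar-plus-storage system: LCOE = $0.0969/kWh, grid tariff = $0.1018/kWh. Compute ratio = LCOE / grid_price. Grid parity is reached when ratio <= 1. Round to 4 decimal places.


Compare LCOE to grid price:
  LCOE = $0.0969/kWh, Grid price = $0.1018/kWh
  Ratio = LCOE / grid_price = 0.0969 / 0.1018 = 0.9519
  Grid parity achieved (ratio <= 1)? yes

0.9519


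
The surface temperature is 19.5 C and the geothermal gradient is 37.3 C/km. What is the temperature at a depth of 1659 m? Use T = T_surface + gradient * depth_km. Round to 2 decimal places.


Convert depth to km: 1659 / 1000 = 1.659 km
Temperature increase = gradient * depth_km = 37.3 * 1.659 = 61.88 C
Temperature at depth = T_surface + delta_T = 19.5 + 61.88
T = 81.38 C

81.38


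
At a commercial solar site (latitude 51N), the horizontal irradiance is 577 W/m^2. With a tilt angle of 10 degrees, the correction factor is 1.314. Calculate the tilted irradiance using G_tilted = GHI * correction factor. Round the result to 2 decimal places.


Identify the given values:
  GHI = 577 W/m^2, tilt correction factor = 1.314
Apply the formula G_tilted = GHI * factor:
  G_tilted = 577 * 1.314
  G_tilted = 758.18 W/m^2

758.18


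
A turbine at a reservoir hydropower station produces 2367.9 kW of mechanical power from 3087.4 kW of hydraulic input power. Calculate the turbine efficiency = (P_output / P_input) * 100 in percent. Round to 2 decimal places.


Turbine efficiency = (output power / input power) * 100
eta = (2367.9 / 3087.4) * 100
eta = 76.70%

76.70


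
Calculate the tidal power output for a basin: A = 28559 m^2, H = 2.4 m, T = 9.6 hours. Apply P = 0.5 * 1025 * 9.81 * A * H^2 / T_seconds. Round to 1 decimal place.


Convert period to seconds: T = 9.6 * 3600 = 34560.0 s
H^2 = 2.4^2 = 5.76
P = 0.5 * rho * g * A * H^2 / T
P = 0.5 * 1025 * 9.81 * 28559 * 5.76 / 34560.0
P = 23930.7 W

23930.7


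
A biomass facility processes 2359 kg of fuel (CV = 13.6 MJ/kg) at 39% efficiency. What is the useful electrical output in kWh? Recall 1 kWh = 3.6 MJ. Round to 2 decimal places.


Total energy = mass * CV = 2359 * 13.6 = 32082.4 MJ
Useful energy = total * eta = 32082.4 * 0.39 = 12512.14 MJ
Convert to kWh: 12512.14 / 3.6
Useful energy = 3475.59 kWh

3475.59


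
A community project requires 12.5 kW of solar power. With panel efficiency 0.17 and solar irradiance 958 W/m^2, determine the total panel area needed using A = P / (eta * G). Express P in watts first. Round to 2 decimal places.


Convert target power to watts: P = 12.5 * 1000 = 12500.0 W
Compute denominator: eta * G = 0.17 * 958 = 162.86
Required area A = P / (eta * G) = 12500.0 / 162.86
A = 76.75 m^2

76.75


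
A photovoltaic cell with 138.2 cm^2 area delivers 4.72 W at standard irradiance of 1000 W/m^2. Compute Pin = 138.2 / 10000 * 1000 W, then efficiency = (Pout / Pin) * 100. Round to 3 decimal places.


First compute the input power:
  Pin = area_cm2 / 10000 * G = 138.2 / 10000 * 1000 = 13.82 W
Then compute efficiency:
  Efficiency = (Pout / Pin) * 100 = (4.72 / 13.82) * 100
  Efficiency = 34.153%

34.153


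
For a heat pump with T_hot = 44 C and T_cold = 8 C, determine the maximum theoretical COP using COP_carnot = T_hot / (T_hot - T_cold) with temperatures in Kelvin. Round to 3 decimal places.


Convert to Kelvin:
  T_hot = 44 + 273.15 = 317.15 K
  T_cold = 8 + 273.15 = 281.15 K
Apply Carnot COP formula:
  COP = T_hot_K / (T_hot_K - T_cold_K) = 317.15 / 36.0
  COP = 8.810

8.810


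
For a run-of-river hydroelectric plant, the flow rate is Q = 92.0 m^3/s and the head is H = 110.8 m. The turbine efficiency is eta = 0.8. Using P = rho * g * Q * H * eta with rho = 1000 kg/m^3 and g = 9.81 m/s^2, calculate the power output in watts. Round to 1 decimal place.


Apply the hydropower formula P = rho * g * Q * H * eta
rho * g = 1000 * 9.81 = 9810.0
P = 9810.0 * 92.0 * 110.8 * 0.8
P = 79999372.8 W

79999372.8


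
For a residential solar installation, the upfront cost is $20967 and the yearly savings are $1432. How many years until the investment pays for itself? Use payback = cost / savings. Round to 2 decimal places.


Simple payback period = initial cost / annual savings
Payback = 20967 / 1432
Payback = 14.64 years

14.64


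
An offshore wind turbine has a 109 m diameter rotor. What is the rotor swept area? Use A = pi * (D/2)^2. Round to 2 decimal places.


Compute the rotor radius:
  r = D / 2 = 109 / 2 = 54.5 m
Calculate swept area:
  A = pi * r^2 = pi * 54.5^2
  A = 9331.32 m^2

9331.32


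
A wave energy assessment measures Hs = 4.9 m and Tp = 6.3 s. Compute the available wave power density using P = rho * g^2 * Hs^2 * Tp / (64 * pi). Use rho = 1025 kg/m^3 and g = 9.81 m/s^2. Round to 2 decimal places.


Apply wave power formula:
  g^2 = 9.81^2 = 96.2361
  Hs^2 = 4.9^2 = 24.01
  Numerator = rho * g^2 * Hs^2 * Tp = 1025 * 96.2361 * 24.01 * 6.3 = 14920885.22
  Denominator = 64 * pi = 201.0619
  P = 14920885.22 / 201.0619 = 74210.39 W/m

74210.39


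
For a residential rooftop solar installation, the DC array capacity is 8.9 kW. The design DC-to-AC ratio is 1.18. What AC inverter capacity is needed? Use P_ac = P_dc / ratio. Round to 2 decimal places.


The inverter AC capacity is determined by the DC/AC ratio.
Given: P_dc = 8.9 kW, DC/AC ratio = 1.18
P_ac = P_dc / ratio = 8.9 / 1.18
P_ac = 7.54 kW

7.54


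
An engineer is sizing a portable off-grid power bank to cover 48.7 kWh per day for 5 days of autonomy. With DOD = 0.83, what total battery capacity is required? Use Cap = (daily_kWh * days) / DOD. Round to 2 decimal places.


Total energy needed = daily * days = 48.7 * 5 = 243.5 kWh
Account for depth of discharge:
  Cap = total_energy / DOD = 243.5 / 0.83
  Cap = 293.37 kWh

293.37


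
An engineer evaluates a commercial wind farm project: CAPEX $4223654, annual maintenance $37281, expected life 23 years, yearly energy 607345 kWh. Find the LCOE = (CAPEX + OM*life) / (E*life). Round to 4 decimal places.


Total cost = CAPEX + OM * lifetime = 4223654 + 37281 * 23 = 4223654 + 857463 = 5081117
Total generation = annual * lifetime = 607345 * 23 = 13968935 kWh
LCOE = 5081117 / 13968935
LCOE = 0.3637 $/kWh

0.3637


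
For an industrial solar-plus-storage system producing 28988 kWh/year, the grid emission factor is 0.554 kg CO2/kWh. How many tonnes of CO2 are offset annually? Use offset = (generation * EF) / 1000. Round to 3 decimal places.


CO2 offset in kg = generation * emission_factor
CO2 offset = 28988 * 0.554 = 16059.35 kg
Convert to tonnes:
  CO2 offset = 16059.35 / 1000 = 16.059 tonnes

16.059


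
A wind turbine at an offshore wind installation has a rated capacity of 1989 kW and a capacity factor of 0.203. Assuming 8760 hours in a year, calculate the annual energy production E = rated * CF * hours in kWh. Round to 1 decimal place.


Annual energy = rated_kW * capacity_factor * hours_per_year
Given: P_rated = 1989 kW, CF = 0.203, hours = 8760
E = 1989 * 0.203 * 8760
E = 3536998.9 kWh

3536998.9


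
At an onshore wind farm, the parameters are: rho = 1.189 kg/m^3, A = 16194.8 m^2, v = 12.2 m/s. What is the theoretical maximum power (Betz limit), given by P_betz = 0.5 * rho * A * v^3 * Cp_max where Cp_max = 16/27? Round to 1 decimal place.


The Betz coefficient Cp_max = 16/27 = 0.5926
v^3 = 12.2^3 = 1815.848
P_betz = 0.5 * rho * A * v^3 * Cp_max
P_betz = 0.5 * 1.189 * 16194.8 * 1815.848 * 0.5926
P_betz = 10360081.2 W

10360081.2


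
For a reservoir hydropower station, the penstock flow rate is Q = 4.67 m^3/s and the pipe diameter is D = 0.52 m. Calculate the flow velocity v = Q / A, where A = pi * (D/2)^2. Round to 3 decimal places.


Compute pipe cross-sectional area:
  A = pi * (D/2)^2 = pi * (0.52/2)^2 = 0.2124 m^2
Calculate velocity:
  v = Q / A = 4.67 / 0.2124
  v = 21.990 m/s

21.990


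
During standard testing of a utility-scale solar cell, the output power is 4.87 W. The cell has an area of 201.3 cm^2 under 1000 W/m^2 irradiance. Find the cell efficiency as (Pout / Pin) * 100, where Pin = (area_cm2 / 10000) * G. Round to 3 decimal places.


First compute the input power:
  Pin = area_cm2 / 10000 * G = 201.3 / 10000 * 1000 = 20.13 W
Then compute efficiency:
  Efficiency = (Pout / Pin) * 100 = (4.87 / 20.13) * 100
  Efficiency = 24.193%

24.193


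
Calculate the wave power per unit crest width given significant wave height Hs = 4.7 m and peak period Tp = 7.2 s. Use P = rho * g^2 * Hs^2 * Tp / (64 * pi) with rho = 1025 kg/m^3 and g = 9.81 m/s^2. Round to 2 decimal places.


Apply wave power formula:
  g^2 = 9.81^2 = 96.2361
  Hs^2 = 4.7^2 = 22.09
  Numerator = rho * g^2 * Hs^2 * Tp = 1025 * 96.2361 * 22.09 * 7.2 = 15688813.21
  Denominator = 64 * pi = 201.0619
  P = 15688813.21 / 201.0619 = 78029.76 W/m

78029.76


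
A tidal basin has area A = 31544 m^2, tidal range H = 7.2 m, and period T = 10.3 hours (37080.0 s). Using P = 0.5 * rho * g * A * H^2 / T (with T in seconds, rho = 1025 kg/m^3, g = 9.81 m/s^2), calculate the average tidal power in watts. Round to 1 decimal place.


Convert period to seconds: T = 10.3 * 3600 = 37080.0 s
H^2 = 7.2^2 = 51.84
P = 0.5 * rho * g * A * H^2 / T
P = 0.5 * 1025 * 9.81 * 31544 * 51.84 / 37080.0
P = 221720.0 W

221720.0


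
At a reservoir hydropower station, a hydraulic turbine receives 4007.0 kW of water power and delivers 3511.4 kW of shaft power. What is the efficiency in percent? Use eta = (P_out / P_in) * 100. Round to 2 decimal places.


Turbine efficiency = (output power / input power) * 100
eta = (3511.4 / 4007.0) * 100
eta = 87.63%

87.63


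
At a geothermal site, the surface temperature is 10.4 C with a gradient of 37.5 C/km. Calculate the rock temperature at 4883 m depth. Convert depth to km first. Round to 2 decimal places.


Convert depth to km: 4883 / 1000 = 4.883 km
Temperature increase = gradient * depth_km = 37.5 * 4.883 = 183.11 C
Temperature at depth = T_surface + delta_T = 10.4 + 183.11
T = 193.51 C

193.51


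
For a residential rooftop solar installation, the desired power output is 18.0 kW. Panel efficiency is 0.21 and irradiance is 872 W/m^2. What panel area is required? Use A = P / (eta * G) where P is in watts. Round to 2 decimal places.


Convert target power to watts: P = 18.0 * 1000 = 18000.0 W
Compute denominator: eta * G = 0.21 * 872 = 183.12
Required area A = P / (eta * G) = 18000.0 / 183.12
A = 98.30 m^2

98.30


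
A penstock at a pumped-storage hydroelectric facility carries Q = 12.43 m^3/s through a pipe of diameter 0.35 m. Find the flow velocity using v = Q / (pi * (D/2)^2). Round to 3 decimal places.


Compute pipe cross-sectional area:
  A = pi * (D/2)^2 = pi * (0.35/2)^2 = 0.0962 m^2
Calculate velocity:
  v = Q / A = 12.43 / 0.0962
  v = 129.195 m/s

129.195


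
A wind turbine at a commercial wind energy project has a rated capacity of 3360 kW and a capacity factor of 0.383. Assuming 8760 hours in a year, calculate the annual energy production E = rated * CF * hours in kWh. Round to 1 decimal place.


Annual energy = rated_kW * capacity_factor * hours_per_year
Given: P_rated = 3360 kW, CF = 0.383, hours = 8760
E = 3360 * 0.383 * 8760
E = 11273068.8 kWh

11273068.8


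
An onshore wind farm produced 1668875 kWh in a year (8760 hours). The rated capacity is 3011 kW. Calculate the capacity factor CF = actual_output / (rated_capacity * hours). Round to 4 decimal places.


Capacity factor = actual output / maximum possible output
Maximum possible = rated * hours = 3011 * 8760 = 26376360 kWh
CF = 1668875 / 26376360
CF = 0.0633

0.0633


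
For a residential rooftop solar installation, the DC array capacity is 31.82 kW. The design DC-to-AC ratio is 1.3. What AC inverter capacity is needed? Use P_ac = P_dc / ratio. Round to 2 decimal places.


The inverter AC capacity is determined by the DC/AC ratio.
Given: P_dc = 31.82 kW, DC/AC ratio = 1.3
P_ac = P_dc / ratio = 31.82 / 1.3
P_ac = 24.48 kW

24.48


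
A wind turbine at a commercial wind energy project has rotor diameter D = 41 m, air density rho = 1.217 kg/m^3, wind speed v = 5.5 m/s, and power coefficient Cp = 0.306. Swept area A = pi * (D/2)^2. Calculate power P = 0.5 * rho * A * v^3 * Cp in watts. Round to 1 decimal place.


Step 1 -- Compute swept area:
  A = pi * (D/2)^2 = pi * (41/2)^2 = 1320.25 m^2
Step 2 -- Apply wind power equation:
  P = 0.5 * rho * A * v^3 * Cp
  v^3 = 5.5^3 = 166.375
  P = 0.5 * 1.217 * 1320.25 * 166.375 * 0.306
  P = 40900.4 W

40900.4


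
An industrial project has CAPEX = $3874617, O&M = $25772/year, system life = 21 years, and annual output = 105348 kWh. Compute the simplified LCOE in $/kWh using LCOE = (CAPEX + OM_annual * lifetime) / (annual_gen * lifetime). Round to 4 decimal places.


Total cost = CAPEX + OM * lifetime = 3874617 + 25772 * 21 = 3874617 + 541212 = 4415829
Total generation = annual * lifetime = 105348 * 21 = 2212308 kWh
LCOE = 4415829 / 2212308
LCOE = 1.9960 $/kWh

1.9960


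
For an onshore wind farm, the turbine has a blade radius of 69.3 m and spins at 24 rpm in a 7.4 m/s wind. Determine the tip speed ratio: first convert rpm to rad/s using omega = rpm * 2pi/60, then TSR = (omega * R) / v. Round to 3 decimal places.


Convert rotational speed to rad/s:
  omega = 24 * 2 * pi / 60 = 2.5133 rad/s
Compute tip speed:
  v_tip = omega * R = 2.5133 * 69.3 = 174.17 m/s
Tip speed ratio:
  TSR = v_tip / v_wind = 174.17 / 7.4 = 23.536

23.536


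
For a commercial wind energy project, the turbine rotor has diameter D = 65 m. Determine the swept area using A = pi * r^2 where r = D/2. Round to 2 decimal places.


Compute the rotor radius:
  r = D / 2 = 65 / 2 = 32.5 m
Calculate swept area:
  A = pi * r^2 = pi * 32.5^2
  A = 3318.31 m^2

3318.31


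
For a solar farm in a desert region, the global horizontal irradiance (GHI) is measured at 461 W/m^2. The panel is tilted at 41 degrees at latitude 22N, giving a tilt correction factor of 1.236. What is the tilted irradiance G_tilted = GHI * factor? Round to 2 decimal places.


Identify the given values:
  GHI = 461 W/m^2, tilt correction factor = 1.236
Apply the formula G_tilted = GHI * factor:
  G_tilted = 461 * 1.236
  G_tilted = 569.80 W/m^2

569.80


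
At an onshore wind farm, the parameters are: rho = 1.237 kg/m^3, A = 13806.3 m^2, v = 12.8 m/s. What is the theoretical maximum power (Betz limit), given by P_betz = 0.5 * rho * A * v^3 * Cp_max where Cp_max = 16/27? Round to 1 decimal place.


The Betz coefficient Cp_max = 16/27 = 0.5926
v^3 = 12.8^3 = 2097.152
P_betz = 0.5 * rho * A * v^3 * Cp_max
P_betz = 0.5 * 1.237 * 13806.3 * 2097.152 * 0.5926
P_betz = 10612144.1 W

10612144.1


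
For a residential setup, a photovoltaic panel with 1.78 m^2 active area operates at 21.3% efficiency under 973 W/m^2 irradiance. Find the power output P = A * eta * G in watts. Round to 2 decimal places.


Use the solar power formula P = A * eta * G.
Given: A = 1.78 m^2, eta = 0.213, G = 973 W/m^2
P = 1.78 * 0.213 * 973
P = 368.90 W

368.90


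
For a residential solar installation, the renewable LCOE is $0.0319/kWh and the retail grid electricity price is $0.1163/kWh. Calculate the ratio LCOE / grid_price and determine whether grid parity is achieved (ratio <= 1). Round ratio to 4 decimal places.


Compare LCOE to grid price:
  LCOE = $0.0319/kWh, Grid price = $0.1163/kWh
  Ratio = LCOE / grid_price = 0.0319 / 0.1163 = 0.2743
  Grid parity achieved (ratio <= 1)? yes

0.2743


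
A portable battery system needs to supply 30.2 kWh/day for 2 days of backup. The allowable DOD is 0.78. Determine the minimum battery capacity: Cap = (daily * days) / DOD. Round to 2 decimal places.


Total energy needed = daily * days = 30.2 * 2 = 60.4 kWh
Account for depth of discharge:
  Cap = total_energy / DOD = 60.4 / 0.78
  Cap = 77.44 kWh

77.44


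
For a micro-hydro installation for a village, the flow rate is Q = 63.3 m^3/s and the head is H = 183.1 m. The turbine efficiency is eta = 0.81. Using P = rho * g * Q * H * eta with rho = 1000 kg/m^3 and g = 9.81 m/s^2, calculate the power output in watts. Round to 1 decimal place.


Apply the hydropower formula P = rho * g * Q * H * eta
rho * g = 1000 * 9.81 = 9810.0
P = 9810.0 * 63.3 * 183.1 * 0.81
P = 92097126.6 W

92097126.6


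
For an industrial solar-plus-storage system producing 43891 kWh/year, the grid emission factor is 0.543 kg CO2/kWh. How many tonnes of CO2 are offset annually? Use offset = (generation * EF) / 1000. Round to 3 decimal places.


CO2 offset in kg = generation * emission_factor
CO2 offset = 43891 * 0.543 = 23832.81 kg
Convert to tonnes:
  CO2 offset = 23832.81 / 1000 = 23.833 tonnes

23.833


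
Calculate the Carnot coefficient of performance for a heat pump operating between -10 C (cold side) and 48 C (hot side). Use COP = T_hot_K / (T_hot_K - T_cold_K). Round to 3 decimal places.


Convert to Kelvin:
  T_hot = 48 + 273.15 = 321.15 K
  T_cold = -10 + 273.15 = 263.15 K
Apply Carnot COP formula:
  COP = T_hot_K / (T_hot_K - T_cold_K) = 321.15 / 58.0
  COP = 5.537

5.537


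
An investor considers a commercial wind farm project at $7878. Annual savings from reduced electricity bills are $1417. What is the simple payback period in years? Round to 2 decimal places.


Simple payback period = initial cost / annual savings
Payback = 7878 / 1417
Payback = 5.56 years

5.56


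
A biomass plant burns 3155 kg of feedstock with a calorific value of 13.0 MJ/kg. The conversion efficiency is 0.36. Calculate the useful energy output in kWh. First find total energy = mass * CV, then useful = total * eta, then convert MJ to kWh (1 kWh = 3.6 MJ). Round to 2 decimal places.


Total energy = mass * CV = 3155 * 13.0 = 41015.0 MJ
Useful energy = total * eta = 41015.0 * 0.36 = 14765.4 MJ
Convert to kWh: 14765.4 / 3.6
Useful energy = 4101.50 kWh

4101.50


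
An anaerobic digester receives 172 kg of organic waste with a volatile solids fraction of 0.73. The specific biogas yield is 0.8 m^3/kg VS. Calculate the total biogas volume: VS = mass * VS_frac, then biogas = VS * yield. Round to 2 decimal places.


Compute volatile solids:
  VS = mass * VS_fraction = 172 * 0.73 = 125.56 kg
Calculate biogas volume:
  Biogas = VS * specific_yield = 125.56 * 0.8
  Biogas = 100.45 m^3

100.45


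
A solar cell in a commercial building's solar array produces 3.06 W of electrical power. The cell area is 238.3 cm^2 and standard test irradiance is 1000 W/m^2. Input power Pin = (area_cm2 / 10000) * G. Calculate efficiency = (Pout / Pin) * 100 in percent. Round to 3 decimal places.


First compute the input power:
  Pin = area_cm2 / 10000 * G = 238.3 / 10000 * 1000 = 23.83 W
Then compute efficiency:
  Efficiency = (Pout / Pin) * 100 = (3.06 / 23.83) * 100
  Efficiency = 12.841%

12.841


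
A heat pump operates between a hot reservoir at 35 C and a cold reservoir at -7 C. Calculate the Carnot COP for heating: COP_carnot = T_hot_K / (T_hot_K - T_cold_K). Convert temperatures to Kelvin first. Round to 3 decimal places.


Convert to Kelvin:
  T_hot = 35 + 273.15 = 308.15 K
  T_cold = -7 + 273.15 = 266.15 K
Apply Carnot COP formula:
  COP = T_hot_K / (T_hot_K - T_cold_K) = 308.15 / 42.0
  COP = 7.337

7.337


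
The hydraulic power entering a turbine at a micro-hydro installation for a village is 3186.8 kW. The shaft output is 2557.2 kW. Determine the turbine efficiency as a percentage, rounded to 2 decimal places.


Turbine efficiency = (output power / input power) * 100
eta = (2557.2 / 3186.8) * 100
eta = 80.24%

80.24


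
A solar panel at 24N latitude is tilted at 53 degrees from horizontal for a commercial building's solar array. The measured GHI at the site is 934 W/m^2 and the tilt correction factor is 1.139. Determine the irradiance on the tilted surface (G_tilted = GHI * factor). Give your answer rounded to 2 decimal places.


Identify the given values:
  GHI = 934 W/m^2, tilt correction factor = 1.139
Apply the formula G_tilted = GHI * factor:
  G_tilted = 934 * 1.139
  G_tilted = 1063.83 W/m^2

1063.83


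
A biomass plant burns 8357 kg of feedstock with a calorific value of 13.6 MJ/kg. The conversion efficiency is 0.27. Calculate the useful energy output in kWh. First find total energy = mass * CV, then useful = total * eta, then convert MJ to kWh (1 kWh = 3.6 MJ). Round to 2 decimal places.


Total energy = mass * CV = 8357 * 13.6 = 113655.2 MJ
Useful energy = total * eta = 113655.2 * 0.27 = 30686.9 MJ
Convert to kWh: 30686.9 / 3.6
Useful energy = 8524.14 kWh

8524.14


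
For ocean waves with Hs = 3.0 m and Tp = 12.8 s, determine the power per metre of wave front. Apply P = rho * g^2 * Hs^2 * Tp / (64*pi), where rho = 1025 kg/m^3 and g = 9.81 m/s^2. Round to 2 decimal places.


Apply wave power formula:
  g^2 = 9.81^2 = 96.2361
  Hs^2 = 3.0^2 = 9.0
  Numerator = rho * g^2 * Hs^2 * Tp = 1025 * 96.2361 * 9.0 * 12.8 = 11363558.69
  Denominator = 64 * pi = 201.0619
  P = 11363558.69 / 201.0619 = 56517.70 W/m

56517.70


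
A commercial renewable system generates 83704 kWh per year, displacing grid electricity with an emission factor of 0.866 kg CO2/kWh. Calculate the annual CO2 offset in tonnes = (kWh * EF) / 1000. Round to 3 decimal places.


CO2 offset in kg = generation * emission_factor
CO2 offset = 83704 * 0.866 = 72487.66 kg
Convert to tonnes:
  CO2 offset = 72487.66 / 1000 = 72.488 tonnes

72.488


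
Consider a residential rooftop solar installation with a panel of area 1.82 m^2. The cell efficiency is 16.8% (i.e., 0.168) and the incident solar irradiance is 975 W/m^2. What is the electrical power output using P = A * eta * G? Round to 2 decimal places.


Use the solar power formula P = A * eta * G.
Given: A = 1.82 m^2, eta = 0.168, G = 975 W/m^2
P = 1.82 * 0.168 * 975
P = 298.12 W

298.12


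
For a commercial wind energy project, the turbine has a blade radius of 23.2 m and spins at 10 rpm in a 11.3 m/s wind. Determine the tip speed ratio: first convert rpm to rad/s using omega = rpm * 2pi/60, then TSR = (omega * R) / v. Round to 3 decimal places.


Convert rotational speed to rad/s:
  omega = 10 * 2 * pi / 60 = 1.0472 rad/s
Compute tip speed:
  v_tip = omega * R = 1.0472 * 23.2 = 24.295 m/s
Tip speed ratio:
  TSR = v_tip / v_wind = 24.295 / 11.3 = 2.150

2.150


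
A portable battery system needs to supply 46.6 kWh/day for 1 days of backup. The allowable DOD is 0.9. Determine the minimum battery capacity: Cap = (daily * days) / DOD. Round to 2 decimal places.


Total energy needed = daily * days = 46.6 * 1 = 46.6 kWh
Account for depth of discharge:
  Cap = total_energy / DOD = 46.6 / 0.9
  Cap = 51.78 kWh

51.78


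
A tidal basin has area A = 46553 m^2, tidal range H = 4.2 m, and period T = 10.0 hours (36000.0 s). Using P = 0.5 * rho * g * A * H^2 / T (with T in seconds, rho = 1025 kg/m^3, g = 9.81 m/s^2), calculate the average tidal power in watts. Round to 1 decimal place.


Convert period to seconds: T = 10.0 * 3600 = 36000.0 s
H^2 = 4.2^2 = 17.64
P = 0.5 * rho * g * A * H^2 / T
P = 0.5 * 1025 * 9.81 * 46553 * 17.64 / 36000.0
P = 114685.0 W

114685.0


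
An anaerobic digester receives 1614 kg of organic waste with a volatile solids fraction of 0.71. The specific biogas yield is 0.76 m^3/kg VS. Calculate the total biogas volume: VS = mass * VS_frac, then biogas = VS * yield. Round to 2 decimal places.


Compute volatile solids:
  VS = mass * VS_fraction = 1614 * 0.71 = 1145.94 kg
Calculate biogas volume:
  Biogas = VS * specific_yield = 1145.94 * 0.76
  Biogas = 870.91 m^3

870.91


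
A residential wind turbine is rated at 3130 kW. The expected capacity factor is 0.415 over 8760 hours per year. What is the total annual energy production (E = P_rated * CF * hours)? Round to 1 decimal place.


Annual energy = rated_kW * capacity_factor * hours_per_year
Given: P_rated = 3130 kW, CF = 0.415, hours = 8760
E = 3130 * 0.415 * 8760
E = 11378802.0 kWh

11378802.0


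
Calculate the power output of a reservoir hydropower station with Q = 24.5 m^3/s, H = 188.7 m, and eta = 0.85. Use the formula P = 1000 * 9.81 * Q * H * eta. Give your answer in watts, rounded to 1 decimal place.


Apply the hydropower formula P = rho * g * Q * H * eta
rho * g = 1000 * 9.81 = 9810.0
P = 9810.0 * 24.5 * 188.7 * 0.85
P = 38550136.3 W

38550136.3


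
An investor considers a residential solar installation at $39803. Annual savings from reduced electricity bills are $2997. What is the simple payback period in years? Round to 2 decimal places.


Simple payback period = initial cost / annual savings
Payback = 39803 / 2997
Payback = 13.28 years

13.28


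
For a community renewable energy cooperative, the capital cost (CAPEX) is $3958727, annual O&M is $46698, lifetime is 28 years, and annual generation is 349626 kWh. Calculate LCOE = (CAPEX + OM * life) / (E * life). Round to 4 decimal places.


Total cost = CAPEX + OM * lifetime = 3958727 + 46698 * 28 = 3958727 + 1307544 = 5266271
Total generation = annual * lifetime = 349626 * 28 = 9789528 kWh
LCOE = 5266271 / 9789528
LCOE = 0.5379 $/kWh

0.5379


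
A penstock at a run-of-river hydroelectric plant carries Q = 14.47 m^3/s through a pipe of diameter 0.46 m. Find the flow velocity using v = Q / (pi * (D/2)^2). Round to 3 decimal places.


Compute pipe cross-sectional area:
  A = pi * (D/2)^2 = pi * (0.46/2)^2 = 0.1662 m^2
Calculate velocity:
  v = Q / A = 14.47 / 0.1662
  v = 87.069 m/s

87.069


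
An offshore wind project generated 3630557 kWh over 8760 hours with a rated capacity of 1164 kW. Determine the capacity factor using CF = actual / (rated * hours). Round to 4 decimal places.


Capacity factor = actual output / maximum possible output
Maximum possible = rated * hours = 1164 * 8760 = 10196640 kWh
CF = 3630557 / 10196640
CF = 0.3561

0.3561


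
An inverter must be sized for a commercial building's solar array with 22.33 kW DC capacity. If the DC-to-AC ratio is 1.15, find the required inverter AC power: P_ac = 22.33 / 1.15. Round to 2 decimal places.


The inverter AC capacity is determined by the DC/AC ratio.
Given: P_dc = 22.33 kW, DC/AC ratio = 1.15
P_ac = P_dc / ratio = 22.33 / 1.15
P_ac = 19.42 kW

19.42
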